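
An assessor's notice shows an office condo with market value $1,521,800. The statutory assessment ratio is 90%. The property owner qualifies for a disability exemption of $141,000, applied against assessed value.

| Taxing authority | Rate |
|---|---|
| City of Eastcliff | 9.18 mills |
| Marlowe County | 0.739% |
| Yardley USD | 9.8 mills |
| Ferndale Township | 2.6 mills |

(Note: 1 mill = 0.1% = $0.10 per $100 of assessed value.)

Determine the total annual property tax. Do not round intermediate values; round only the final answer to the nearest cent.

$35,593.12

Assessed value = $1,521,800 × 0.9 = $1,369,620
Taxable value = $1,369,620 − $141,000 = $1,228,620
City of Eastcliff: $1,228,620 × 0.00918 = $11,278.7316
Marlowe County: $1,228,620 × 0.00739 = $9,079.5018
Yardley USD: $1,228,620 × 0.0098 = $12,040.476
Ferndale Township: $1,228,620 × 0.0026 = $3,194.412
Total = $35,593.1214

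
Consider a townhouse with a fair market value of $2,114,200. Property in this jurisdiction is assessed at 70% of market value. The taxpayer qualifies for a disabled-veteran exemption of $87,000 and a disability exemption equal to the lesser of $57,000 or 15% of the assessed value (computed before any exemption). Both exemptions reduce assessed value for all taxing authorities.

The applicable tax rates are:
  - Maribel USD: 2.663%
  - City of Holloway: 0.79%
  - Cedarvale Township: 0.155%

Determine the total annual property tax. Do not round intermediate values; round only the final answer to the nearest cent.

$48,200.72

Assessed value = $2,114,200 × 0.7 = $1,479,940
Disability exemption = min($57,000, 15% × $1,479,940) = min($57,000, $221,991) = $57,000 (dollar cap binds)
Taxable value = $1,479,940 − $87,000 − $57,000 = $1,335,940
Maribel USD: $1,335,940 × 0.02663 = $35,576.0822
City of Holloway: $1,335,940 × 0.0079 = $10,553.926
Cedarvale Township: $1,335,940 × 0.00155 = $2,070.707
Total = $48,200.7152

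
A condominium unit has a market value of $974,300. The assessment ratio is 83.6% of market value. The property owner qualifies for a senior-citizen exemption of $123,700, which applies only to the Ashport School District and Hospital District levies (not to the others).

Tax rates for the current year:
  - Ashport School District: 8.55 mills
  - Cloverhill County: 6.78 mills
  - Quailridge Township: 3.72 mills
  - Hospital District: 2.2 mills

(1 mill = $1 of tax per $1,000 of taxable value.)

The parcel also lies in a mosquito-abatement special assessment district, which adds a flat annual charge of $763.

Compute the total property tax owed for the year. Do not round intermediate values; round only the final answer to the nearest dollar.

Assessed value = $974,300 × 0.836 = $814,514.8
Ashport School District: ($814,514.8 − $123,700) × 0.00855 = $690,814.8 × 0.00855 = $5,906.46654
Cloverhill County: $814,514.8 × 0.00678 = $5,522.410344
Quailridge Township: $814,514.8 × 0.00372 = $3,029.995056
Hospital District: ($814,514.8 − $123,700) × 0.0022 = $690,814.8 × 0.0022 = $1,519.79256
Levies subtotal = $15,978.6645
Total = $15,978.6645 + $763 = $16,741.6645

$16,742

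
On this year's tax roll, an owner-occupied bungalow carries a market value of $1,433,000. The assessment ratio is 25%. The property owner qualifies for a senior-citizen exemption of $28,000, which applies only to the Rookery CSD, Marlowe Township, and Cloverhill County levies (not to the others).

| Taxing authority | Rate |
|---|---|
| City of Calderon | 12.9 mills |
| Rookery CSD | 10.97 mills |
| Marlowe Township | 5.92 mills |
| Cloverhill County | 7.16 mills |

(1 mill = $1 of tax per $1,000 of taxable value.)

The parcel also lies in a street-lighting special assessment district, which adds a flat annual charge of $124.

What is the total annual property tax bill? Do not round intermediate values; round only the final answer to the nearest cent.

$12,687.94

Assessed value = $1,433,000 × 0.25 = $358,250
City of Calderon: $358,250 × 0.0129 = $4,621.425
Rookery CSD: ($358,250 − $28,000) × 0.01097 = $330,250 × 0.01097 = $3,622.8425
Marlowe Township: ($358,250 − $28,000) × 0.00592 = $330,250 × 0.00592 = $1,955.08
Cloverhill County: ($358,250 − $28,000) × 0.00716 = $330,250 × 0.00716 = $2,364.59
Levies subtotal = $12,563.9375
Total = $12,563.9375 + $124 = $12,687.9375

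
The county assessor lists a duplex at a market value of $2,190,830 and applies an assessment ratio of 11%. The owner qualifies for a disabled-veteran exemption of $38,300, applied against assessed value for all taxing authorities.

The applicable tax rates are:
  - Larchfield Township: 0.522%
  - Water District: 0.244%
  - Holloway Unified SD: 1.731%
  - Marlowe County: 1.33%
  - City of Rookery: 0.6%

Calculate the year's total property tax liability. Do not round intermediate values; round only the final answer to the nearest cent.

Assessed value = $2,190,830 × 0.11 = $240,991.3
Taxable value = $240,991.3 − $38,300 = $202,691.3
Larchfield Township: $202,691.3 × 0.00522 = $1,058.048586
Water District: $202,691.3 × 0.00244 = $494.566772
Holloway Unified SD: $202,691.3 × 0.01731 = $3,508.586403
Marlowe County: $202,691.3 × 0.0133 = $2,695.79429
City of Rookery: $202,691.3 × 0.006 = $1,216.1478
Total = $1,058.048586 + $494.566772 + $3,508.586403 + $2,695.79429 + $1,216.1478 = $8,973.143851

$8,973.14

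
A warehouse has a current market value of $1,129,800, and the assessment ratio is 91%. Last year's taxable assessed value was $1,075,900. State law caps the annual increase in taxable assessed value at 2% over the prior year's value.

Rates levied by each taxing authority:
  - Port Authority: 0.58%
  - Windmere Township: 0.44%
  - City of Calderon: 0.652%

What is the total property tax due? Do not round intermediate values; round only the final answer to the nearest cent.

Uncapped assessed value = $1,129,800 × 0.91 = $1,028,118
Cap limit = $1,075,900 × 1.02 = $1,097,418
Taxable assessed value = min($1,028,118, $1,097,418) = $1,028,118 (cap does not bind)
Port Authority: $1,028,118 × 0.0058 = $5,963.0844
Windmere Township: $1,028,118 × 0.0044 = $4,523.7192
City of Calderon: $1,028,118 × 0.00652 = $6,703.32936
Total = $17,190.13296

$17,190.13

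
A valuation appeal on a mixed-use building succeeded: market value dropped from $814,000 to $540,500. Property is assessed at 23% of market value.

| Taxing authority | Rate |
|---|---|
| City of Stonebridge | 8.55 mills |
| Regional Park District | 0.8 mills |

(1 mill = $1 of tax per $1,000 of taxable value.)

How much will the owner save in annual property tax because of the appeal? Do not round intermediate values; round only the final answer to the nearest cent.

$588.16

Old assessed value = $814,000 × 0.23 = $187,220
New assessed value = $540,500 × 0.23 = $124,315
Combined rate = 0.00855 + 0.0008 = 0.00935
Old tax = $187,220 × 0.00935 = $1,750.507
New tax = $124,315 × 0.00935 = $1,162.34525
Reduction = $1,750.507 − $1,162.34525 = $588.16175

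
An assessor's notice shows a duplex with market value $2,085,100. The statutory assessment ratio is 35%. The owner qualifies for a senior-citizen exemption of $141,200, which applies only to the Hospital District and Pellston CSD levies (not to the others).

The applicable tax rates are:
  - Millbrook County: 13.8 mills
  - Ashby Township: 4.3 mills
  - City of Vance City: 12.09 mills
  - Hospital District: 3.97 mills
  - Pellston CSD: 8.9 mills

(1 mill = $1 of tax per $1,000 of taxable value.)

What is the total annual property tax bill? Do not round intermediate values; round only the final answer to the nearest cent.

Assessed value = $2,085,100 × 0.35 = $729,785
Millbrook County: $729,785 × 0.0138 = $10,071.033
Ashby Township: $729,785 × 0.0043 = $3,138.0755
City of Vance City: $729,785 × 0.01209 = $8,823.10065
Hospital District: ($729,785 − $141,200) × 0.00397 = $588,585 × 0.00397 = $2,336.68245
Pellston CSD: ($729,785 − $141,200) × 0.0089 = $588,585 × 0.0089 = $5,238.4065
Total = $29,607.2981

$29,607.30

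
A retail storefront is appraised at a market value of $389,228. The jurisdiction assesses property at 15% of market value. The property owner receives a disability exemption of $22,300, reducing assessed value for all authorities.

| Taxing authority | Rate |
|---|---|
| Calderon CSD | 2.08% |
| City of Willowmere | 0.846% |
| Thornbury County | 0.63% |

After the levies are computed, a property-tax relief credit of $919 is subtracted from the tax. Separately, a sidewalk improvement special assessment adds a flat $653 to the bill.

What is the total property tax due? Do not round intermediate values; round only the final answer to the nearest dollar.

$1,017

Assessed value = $389,228 × 0.15 = $58,384.2
Taxable value = $58,384.2 − $22,300 = $36,084.2
Calderon CSD: $36,084.2 × 0.0208 = $750.55136
City of Willowmere: $36,084.2 × 0.00846 = $305.272332
Thornbury County: $36,084.2 × 0.0063 = $227.33046
Levies subtotal = $1,283.154152
After credit = $1,283.154152 − $919 = $364.154152
Total = $364.154152 + $653 = $1,017.154152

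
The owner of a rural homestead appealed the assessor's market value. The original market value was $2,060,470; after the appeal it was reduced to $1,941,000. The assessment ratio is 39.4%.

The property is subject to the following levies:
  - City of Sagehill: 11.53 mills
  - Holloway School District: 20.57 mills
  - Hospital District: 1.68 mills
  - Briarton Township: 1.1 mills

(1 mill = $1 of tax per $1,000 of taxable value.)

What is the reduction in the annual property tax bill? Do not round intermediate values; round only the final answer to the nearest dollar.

Old assessed value = $2,060,470 × 0.394 = $811,825.18
New assessed value = $1,941,000 × 0.394 = $764,754
Combined rate = 0.01153 + 0.02057 + 0.00168 + 0.0011 = 0.03488
Old tax = $811,825.18 × 0.03488 = $28,316.4622784
New tax = $764,754 × 0.03488 = $26,674.61952
Reduction = $28,316.4622784 − $26,674.61952 = $1,641.8427584

$1,642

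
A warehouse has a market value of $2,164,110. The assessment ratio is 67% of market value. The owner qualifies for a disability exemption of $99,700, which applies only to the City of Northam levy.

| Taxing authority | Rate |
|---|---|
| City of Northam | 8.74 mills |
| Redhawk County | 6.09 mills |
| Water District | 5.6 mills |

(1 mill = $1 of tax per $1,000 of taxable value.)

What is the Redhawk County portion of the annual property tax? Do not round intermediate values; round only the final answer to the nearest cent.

Assessed value = $2,164,110 × 0.67 = $1,449,953.7
Redhawk County taxable value = $1,449,953.7 (exemption does not apply)
Redhawk County levy = $1,449,953.7 × 0.00609 = $8,830.218033

$8,830.22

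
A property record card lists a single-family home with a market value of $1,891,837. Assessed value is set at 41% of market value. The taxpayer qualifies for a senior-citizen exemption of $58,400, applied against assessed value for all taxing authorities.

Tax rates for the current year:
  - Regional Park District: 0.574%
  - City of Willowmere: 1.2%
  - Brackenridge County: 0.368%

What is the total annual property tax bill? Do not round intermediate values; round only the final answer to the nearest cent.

Assessed value = $1,891,837 × 0.41 = $775,653.17
Taxable value = $775,653.17 − $58,400 = $717,253.17
Regional Park District: $717,253.17 × 0.00574 = $4,117.0331958
City of Willowmere: $717,253.17 × 0.012 = $8,607.03804
Brackenridge County: $717,253.17 × 0.00368 = $2,639.4916656
Total = $4,117.0331958 + $8,607.03804 + $2,639.4916656 = $15,363.5629014

$15,363.56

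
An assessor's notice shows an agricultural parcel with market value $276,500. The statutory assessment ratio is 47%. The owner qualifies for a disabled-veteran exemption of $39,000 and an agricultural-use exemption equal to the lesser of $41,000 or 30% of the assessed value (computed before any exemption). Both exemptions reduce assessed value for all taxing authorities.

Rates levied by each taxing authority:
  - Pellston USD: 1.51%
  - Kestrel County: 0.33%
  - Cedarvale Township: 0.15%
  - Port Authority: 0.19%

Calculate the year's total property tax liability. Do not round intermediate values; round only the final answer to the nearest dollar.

Assessed value = $276,500 × 0.47 = $129,955
Agricultural-use exemption = min($41,000, 30% × $129,955) = min($41,000, $38,986.5) = $38,986.5 (percentage binds)
Taxable value = $129,955 − $39,000 − $38,986.5 = $51,968.5
Pellston USD: $51,968.5 × 0.0151 = $784.72435
Kestrel County: $51,968.5 × 0.0033 = $171.49605
Cedarvale Township: $51,968.5 × 0.0015 = $77.95275
Port Authority: $51,968.5 × 0.0019 = $98.74015
Total = $1,132.9133

$1,133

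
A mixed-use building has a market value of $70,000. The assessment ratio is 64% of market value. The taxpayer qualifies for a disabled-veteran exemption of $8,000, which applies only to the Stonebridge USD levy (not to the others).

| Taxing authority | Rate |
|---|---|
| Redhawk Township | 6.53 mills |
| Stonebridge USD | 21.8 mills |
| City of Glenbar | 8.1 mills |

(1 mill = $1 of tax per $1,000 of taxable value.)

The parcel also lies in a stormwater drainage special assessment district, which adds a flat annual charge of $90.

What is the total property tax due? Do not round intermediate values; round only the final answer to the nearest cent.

$1,547.66

Assessed value = $70,000 × 0.64 = $44,800
Redhawk Township: $44,800 × 0.00653 = $292.544
Stonebridge USD: ($44,800 − $8,000) × 0.0218 = $36,800 × 0.0218 = $802.24
City of Glenbar: $44,800 × 0.0081 = $362.88
Levies subtotal = $1,457.664
Total = $1,457.664 + $90 = $1,547.664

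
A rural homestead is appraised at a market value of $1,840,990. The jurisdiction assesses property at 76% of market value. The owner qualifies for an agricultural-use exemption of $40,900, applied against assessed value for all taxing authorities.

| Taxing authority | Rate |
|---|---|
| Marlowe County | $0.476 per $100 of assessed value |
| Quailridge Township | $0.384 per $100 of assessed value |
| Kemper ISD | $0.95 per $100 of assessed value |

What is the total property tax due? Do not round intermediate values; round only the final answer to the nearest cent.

Assessed value = $1,840,990 × 0.76 = $1,399,152.4
Taxable value = $1,399,152.4 − $40,900 = $1,358,252.4
Marlowe County: $1,358,252.4 × 0.00476 = $6,465.281424
Quailridge Township: $1,358,252.4 × 0.00384 = $5,215.689216
Kemper ISD: $1,358,252.4 × 0.0095 = $12,903.3978
Total = $6,465.281424 + $5,215.689216 + $12,903.3978 = $24,584.36844

$24,584.37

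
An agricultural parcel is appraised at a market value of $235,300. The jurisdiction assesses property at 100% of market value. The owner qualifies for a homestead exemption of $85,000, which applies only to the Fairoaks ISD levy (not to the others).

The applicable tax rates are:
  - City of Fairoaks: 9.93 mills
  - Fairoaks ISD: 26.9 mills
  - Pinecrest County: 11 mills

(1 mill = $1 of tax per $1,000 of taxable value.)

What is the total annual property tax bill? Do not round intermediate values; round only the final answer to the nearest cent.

$8,967.90

Assessed value = $235,300 × 1 = $235,300
City of Fairoaks: $235,300 × 0.00993 = $2,336.529
Fairoaks ISD: ($235,300 − $85,000) × 0.0269 = $150,300 × 0.0269 = $4,043.07
Pinecrest County: $235,300 × 0.011 = $2,588.3
Total = $8,967.899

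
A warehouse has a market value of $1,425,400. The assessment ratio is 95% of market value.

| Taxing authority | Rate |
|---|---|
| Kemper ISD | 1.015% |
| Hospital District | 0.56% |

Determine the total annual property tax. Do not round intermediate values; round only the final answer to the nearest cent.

$21,327.55

Assessed value = $1,425,400 × 0.95 = $1,354,130
Kemper ISD: $1,354,130 × 0.01015 = $13,744.4195
Hospital District: $1,354,130 × 0.0056 = $7,583.128
Total = $13,744.4195 + $7,583.128 = $21,327.5475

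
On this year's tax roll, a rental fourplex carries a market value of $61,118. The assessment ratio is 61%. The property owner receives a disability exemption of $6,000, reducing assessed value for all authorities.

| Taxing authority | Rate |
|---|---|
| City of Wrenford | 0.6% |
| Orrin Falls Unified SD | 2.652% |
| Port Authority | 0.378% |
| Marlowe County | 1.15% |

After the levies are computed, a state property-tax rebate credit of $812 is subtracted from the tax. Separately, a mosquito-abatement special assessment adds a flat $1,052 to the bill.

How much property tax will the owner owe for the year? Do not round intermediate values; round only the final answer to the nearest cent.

$1,735.28

Assessed value = $61,118 × 0.61 = $37,281.98
Taxable value = $37,281.98 − $6,000 = $31,281.98
City of Wrenford: $31,281.98 × 0.006 = $187.69188
Orrin Falls Unified SD: $31,281.98 × 0.02652 = $829.5981096
Port Authority: $31,281.98 × 0.00378 = $118.2458844
Marlowe County: $31,281.98 × 0.0115 = $359.74277
Levies subtotal = $1,495.278644
After credit = $1,495.278644 − $812 = $683.278644
Total = $683.278644 + $1,052 = $1,735.278644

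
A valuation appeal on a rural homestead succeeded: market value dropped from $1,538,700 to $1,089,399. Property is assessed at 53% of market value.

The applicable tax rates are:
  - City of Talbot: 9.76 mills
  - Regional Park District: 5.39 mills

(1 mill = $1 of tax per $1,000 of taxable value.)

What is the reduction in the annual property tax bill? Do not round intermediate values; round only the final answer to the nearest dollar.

$3,608

Old assessed value = $1,538,700 × 0.53 = $815,511
New assessed value = $1,089,399 × 0.53 = $577,381.47
Combined rate = 0.00976 + 0.00539 = 0.01515
Old tax = $815,511 × 0.01515 = $12,354.99165
New tax = $577,381.47 × 0.01515 = $8,747.3292705
Reduction = $12,354.99165 − $8,747.3292705 = $3,607.6623795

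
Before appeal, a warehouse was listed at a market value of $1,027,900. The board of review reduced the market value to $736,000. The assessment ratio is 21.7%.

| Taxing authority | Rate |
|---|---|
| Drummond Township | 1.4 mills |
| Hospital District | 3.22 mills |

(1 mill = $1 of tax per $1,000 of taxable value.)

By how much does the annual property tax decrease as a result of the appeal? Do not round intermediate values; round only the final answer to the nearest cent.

Old assessed value = $1,027,900 × 0.217 = $223,054.3
New assessed value = $736,000 × 0.217 = $159,712
Combined rate = 0.0014 + 0.00322 = 0.00462
Old tax = $223,054.3 × 0.00462 = $1,030.510866
New tax = $159,712 × 0.00462 = $737.86944
Reduction = $1,030.510866 − $737.86944 = $292.641426

$292.64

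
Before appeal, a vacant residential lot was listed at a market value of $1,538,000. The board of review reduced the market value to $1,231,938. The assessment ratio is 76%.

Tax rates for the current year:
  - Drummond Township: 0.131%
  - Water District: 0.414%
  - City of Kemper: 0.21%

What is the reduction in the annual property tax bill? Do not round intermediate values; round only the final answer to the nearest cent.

Old assessed value = $1,538,000 × 0.76 = $1,168,880
New assessed value = $1,231,938 × 0.76 = $936,272.88
Combined rate = 0.00131 + 0.00414 + 0.0021 = 0.00755
Old tax = $1,168,880 × 0.00755 = $8,825.044
New tax = $936,272.88 × 0.00755 = $7,068.860244
Reduction = $8,825.044 − $7,068.860244 = $1,756.183756

$1,756.18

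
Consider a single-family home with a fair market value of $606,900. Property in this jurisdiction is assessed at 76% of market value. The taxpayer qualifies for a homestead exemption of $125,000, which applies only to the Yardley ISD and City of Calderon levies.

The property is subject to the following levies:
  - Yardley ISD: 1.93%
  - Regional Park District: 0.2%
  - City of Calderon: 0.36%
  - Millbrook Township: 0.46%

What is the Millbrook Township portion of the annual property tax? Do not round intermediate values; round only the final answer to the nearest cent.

$2,121.72

Assessed value = $606,900 × 0.76 = $461,244
Millbrook Township taxable value = $461,244 (exemption does not apply)
Millbrook Township levy = $461,244 × 0.0046 = $2,121.7224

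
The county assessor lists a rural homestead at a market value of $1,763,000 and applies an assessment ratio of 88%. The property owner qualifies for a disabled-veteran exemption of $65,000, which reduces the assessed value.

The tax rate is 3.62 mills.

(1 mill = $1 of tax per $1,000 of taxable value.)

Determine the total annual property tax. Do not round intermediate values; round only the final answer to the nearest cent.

Assessed value = $1,763,000 × 0.88 = $1,551,440
Taxable value = $1,551,440 − $65,000 = $1,486,440
Tax = $1,486,440 × 0.00362 = $5,380.9128

$5,380.91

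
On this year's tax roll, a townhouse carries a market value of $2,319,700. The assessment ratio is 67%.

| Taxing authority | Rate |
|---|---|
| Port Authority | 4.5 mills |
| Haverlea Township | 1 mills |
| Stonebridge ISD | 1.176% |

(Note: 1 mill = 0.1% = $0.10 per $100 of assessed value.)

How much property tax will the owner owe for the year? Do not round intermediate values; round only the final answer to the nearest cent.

$26,825.47

Assessed value = $2,319,700 × 0.67 = $1,554,199
Port Authority: $1,554,199 × 0.0045 = $6,993.8955
Haverlea Township: $1,554,199 × 0.001 = $1,554.199
Stonebridge ISD: $1,554,199 × 0.01176 = $18,277.38024
Total = $26,825.47474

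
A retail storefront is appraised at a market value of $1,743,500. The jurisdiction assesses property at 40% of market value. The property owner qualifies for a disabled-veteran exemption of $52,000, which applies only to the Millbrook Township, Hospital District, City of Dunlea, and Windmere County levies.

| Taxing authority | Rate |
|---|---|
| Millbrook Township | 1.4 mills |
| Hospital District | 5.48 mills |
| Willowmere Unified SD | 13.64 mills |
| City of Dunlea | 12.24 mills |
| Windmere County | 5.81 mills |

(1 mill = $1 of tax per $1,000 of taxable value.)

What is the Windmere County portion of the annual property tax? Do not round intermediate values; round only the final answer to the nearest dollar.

Assessed value = $1,743,500 × 0.4 = $697,400
Windmere County taxable value = $697,400 − $52,000 = $645,400
Windmere County levy = $645,400 × 0.00581 = $3,749.774

$3,750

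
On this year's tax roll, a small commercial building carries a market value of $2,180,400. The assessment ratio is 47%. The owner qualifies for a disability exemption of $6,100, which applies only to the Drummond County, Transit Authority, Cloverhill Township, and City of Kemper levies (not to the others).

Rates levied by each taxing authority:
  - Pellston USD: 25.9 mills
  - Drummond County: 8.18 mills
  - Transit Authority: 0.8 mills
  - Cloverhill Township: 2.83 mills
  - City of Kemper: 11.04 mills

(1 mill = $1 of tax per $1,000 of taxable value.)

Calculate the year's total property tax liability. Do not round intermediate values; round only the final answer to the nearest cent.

Assessed value = $2,180,400 × 0.47 = $1,024,788
Pellston USD: $1,024,788 × 0.0259 = $26,542.0092
Drummond County: ($1,024,788 − $6,100) × 0.00818 = $1,018,688 × 0.00818 = $8,332.86784
Transit Authority: ($1,024,788 − $6,100) × 0.0008 = $1,018,688 × 0.0008 = $814.9504
Cloverhill Township: ($1,024,788 − $6,100) × 0.00283 = $1,018,688 × 0.00283 = $2,882.88704
City of Kemper: ($1,024,788 − $6,100) × 0.01104 = $1,018,688 × 0.01104 = $11,246.31552
Total = $49,819.03

$49,819.03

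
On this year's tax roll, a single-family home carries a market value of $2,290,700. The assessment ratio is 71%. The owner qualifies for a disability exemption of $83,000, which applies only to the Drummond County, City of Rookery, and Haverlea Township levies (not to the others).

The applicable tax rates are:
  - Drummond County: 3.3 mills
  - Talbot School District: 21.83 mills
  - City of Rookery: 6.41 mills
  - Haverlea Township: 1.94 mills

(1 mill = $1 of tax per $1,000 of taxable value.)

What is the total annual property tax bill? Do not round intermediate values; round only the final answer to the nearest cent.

Assessed value = $2,290,700 × 0.71 = $1,626,397
Drummond County: ($1,626,397 − $83,000) × 0.0033 = $1,543,397 × 0.0033 = $5,093.2101
Talbot School District: $1,626,397 × 0.02183 = $35,504.24651
City of Rookery: ($1,626,397 − $83,000) × 0.00641 = $1,543,397 × 0.00641 = $9,893.17477
Haverlea Township: ($1,626,397 − $83,000) × 0.00194 = $1,543,397 × 0.00194 = $2,994.19018
Total = $53,484.82156

$53,484.82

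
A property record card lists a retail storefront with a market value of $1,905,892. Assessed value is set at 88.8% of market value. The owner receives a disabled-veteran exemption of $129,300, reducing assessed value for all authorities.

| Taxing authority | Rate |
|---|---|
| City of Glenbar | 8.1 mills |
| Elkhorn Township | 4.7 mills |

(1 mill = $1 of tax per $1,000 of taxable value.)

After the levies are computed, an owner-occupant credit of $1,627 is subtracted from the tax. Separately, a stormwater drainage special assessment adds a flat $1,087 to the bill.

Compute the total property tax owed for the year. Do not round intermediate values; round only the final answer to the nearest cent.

Assessed value = $1,905,892 × 0.888 = $1,692,432.096
Taxable value = $1,692,432.096 − $129,300 = $1,563,132.096
City of Glenbar: $1,563,132.096 × 0.0081 = $12,661.3699776
Elkhorn Township: $1,563,132.096 × 0.0047 = $7,346.7208512
Levies subtotal = $20,008.0908288
After credit = $20,008.0908288 − $1,627 = $18,381.0908288
Total = $18,381.0908288 + $1,087 = $19,468.0908288

$19,468.09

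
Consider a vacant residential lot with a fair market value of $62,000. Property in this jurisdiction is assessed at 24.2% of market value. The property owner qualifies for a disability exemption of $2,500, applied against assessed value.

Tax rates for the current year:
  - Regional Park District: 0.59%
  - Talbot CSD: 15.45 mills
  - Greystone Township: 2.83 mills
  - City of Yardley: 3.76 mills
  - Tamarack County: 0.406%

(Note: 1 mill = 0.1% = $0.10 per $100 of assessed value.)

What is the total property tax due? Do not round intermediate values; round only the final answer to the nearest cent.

Assessed value = $62,000 × 0.242 = $15,004
Taxable value = $15,004 − $2,500 = $12,504
Regional Park District: $12,504 × 0.0059 = $73.7736
Talbot CSD: $12,504 × 0.01545 = $193.1868
Greystone Township: $12,504 × 0.00283 = $35.38632
City of Yardley: $12,504 × 0.00376 = $47.01504
Tamarack County: $12,504 × 0.00406 = $50.76624
Total = $400.128

$400.13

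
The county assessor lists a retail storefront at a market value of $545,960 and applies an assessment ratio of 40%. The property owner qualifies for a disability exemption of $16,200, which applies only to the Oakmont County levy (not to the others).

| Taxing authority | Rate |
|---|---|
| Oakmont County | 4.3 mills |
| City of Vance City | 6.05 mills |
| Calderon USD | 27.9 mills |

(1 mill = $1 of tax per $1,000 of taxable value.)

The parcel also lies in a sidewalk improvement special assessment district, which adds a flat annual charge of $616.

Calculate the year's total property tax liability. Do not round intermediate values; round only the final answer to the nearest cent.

$8,899.53

Assessed value = $545,960 × 0.4 = $218,384
Oakmont County: ($218,384 − $16,200) × 0.0043 = $202,184 × 0.0043 = $869.3912
City of Vance City: $218,384 × 0.00605 = $1,321.2232
Calderon USD: $218,384 × 0.0279 = $6,092.9136
Levies subtotal = $8,283.528
Total = $8,283.528 + $616 = $8,899.528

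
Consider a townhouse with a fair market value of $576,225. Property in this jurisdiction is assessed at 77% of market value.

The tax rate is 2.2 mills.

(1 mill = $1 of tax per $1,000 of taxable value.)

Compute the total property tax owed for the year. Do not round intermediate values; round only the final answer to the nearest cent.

$976.13

Assessed value = $576,225 × 0.77 = $443,693.25
Tax = $443,693.25 × 0.0022 = $976.12515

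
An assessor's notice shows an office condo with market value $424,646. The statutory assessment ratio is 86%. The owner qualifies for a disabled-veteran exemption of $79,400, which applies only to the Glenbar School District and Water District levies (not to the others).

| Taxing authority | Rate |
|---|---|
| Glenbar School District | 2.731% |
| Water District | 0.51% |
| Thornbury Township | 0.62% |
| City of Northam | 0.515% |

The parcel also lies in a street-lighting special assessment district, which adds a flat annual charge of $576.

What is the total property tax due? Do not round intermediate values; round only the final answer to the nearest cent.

Assessed value = $424,646 × 0.86 = $365,195.56
Glenbar School District: ($365,195.56 − $79,400) × 0.02731 = $285,795.56 × 0.02731 = $7,805.0767436
Water District: ($365,195.56 − $79,400) × 0.0051 = $285,795.56 × 0.0051 = $1,457.557356
Thornbury Township: $365,195.56 × 0.0062 = $2,264.212472
City of Northam: $365,195.56 × 0.00515 = $1,880.757134
Levies subtotal = $13,407.6037056
Total = $13,407.6037056 + $576 = $13,983.6037056

$13,983.60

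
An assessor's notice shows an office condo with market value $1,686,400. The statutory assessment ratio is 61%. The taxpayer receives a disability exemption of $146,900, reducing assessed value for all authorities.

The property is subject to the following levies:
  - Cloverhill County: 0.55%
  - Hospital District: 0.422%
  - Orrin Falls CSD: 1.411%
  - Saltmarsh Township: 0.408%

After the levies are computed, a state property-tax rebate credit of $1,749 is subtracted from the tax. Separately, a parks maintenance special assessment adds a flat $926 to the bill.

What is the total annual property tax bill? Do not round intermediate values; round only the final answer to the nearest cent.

$23,788.15

Assessed value = $1,686,400 × 0.61 = $1,028,704
Taxable value = $1,028,704 − $146,900 = $881,804
Cloverhill County: $881,804 × 0.0055 = $4,849.922
Hospital District: $881,804 × 0.00422 = $3,721.21288
Orrin Falls CSD: $881,804 × 0.01411 = $12,442.25444
Saltmarsh Township: $881,804 × 0.00408 = $3,597.76032
Levies subtotal = $24,611.14964
After credit = $24,611.14964 − $1,749 = $22,862.14964
Total = $22,862.14964 + $926 = $23,788.14964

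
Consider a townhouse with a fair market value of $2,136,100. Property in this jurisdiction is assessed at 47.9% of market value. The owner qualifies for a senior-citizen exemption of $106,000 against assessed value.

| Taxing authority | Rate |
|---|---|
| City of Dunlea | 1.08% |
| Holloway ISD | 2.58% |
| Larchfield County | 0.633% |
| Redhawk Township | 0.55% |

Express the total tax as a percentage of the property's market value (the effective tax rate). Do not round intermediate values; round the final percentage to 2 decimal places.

2.08%

Assessed value = $2,136,100 × 0.479 = $1,023,191.9
Taxable value = $1,023,191.9 − $106,000 = $917,191.9
City of Dunlea: $917,191.9 × 0.0108 = $9,905.67252
Holloway ISD: $917,191.9 × 0.0258 = $23,663.55102
Larchfield County: $917,191.9 × 0.00633 = $5,805.824727
Redhawk Township: $917,191.9 × 0.0055 = $5,044.55545
Total tax = $44,419.603717
Effective rate = $44,419.603717 ÷ $2,136,100 = 2.08% of market value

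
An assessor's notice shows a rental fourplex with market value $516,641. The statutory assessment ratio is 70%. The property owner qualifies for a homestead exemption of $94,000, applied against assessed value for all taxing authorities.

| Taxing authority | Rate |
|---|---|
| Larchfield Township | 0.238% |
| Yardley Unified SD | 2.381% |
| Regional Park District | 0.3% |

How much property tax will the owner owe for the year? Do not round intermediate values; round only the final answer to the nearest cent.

$7,812.67

Assessed value = $516,641 × 0.7 = $361,648.7
Taxable value = $361,648.7 − $94,000 = $267,648.7
Larchfield Township: $267,648.7 × 0.00238 = $637.003906
Yardley Unified SD: $267,648.7 × 0.02381 = $6,372.715547
Regional Park District: $267,648.7 × 0.003 = $802.9461
Total = $637.003906 + $6,372.715547 + $802.9461 = $7,812.665553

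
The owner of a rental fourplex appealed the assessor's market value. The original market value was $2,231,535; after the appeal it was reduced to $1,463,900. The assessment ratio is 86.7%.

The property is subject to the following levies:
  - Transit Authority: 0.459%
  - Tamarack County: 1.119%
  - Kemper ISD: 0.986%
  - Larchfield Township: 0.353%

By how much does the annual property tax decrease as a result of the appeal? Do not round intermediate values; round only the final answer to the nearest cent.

$19,413.79

Old assessed value = $2,231,535 × 0.867 = $1,934,740.845
New assessed value = $1,463,900 × 0.867 = $1,269,201.3
Combined rate = 0.00459 + 0.01119 + 0.00986 + 0.00353 = 0.02917
Old tax = $1,934,740.845 × 0.02917 = $56,436.39044865
New tax = $1,269,201.3 × 0.02917 = $37,022.601921
Reduction = $56,436.39044865 − $37,022.601921 = $19,413.78852765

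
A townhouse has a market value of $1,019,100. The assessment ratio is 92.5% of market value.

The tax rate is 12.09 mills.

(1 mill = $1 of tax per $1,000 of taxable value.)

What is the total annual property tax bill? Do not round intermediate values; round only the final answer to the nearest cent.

$11,396.85

Assessed value = $1,019,100 × 0.925 = $942,667.5
Tax = $942,667.5 × 0.01209 = $11,396.850075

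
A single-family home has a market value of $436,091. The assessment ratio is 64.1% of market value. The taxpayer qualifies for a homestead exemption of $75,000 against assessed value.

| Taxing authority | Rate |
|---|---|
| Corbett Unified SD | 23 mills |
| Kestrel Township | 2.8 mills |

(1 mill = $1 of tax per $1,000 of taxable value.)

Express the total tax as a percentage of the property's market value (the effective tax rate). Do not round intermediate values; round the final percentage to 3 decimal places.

1.210%

Assessed value = $436,091 × 0.641 = $279,534.331
Taxable value = $279,534.331 − $75,000 = $204,534.331
Corbett Unified SD: $204,534.331 × 0.023 = $4,704.289613
Kestrel Township: $204,534.331 × 0.0028 = $572.6961268
Total tax = $5,276.9857398
Effective rate = $5,276.9857398 ÷ $436,091 = 1.210% of market value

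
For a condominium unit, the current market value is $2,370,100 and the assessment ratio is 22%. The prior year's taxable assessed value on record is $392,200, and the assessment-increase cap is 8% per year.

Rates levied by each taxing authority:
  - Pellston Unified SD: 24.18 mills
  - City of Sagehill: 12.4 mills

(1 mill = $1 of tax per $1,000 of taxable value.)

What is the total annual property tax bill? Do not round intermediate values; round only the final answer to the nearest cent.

Uncapped assessed value = $2,370,100 × 0.22 = $521,422
Cap limit = $392,200 × 1.08 = $423,576
Taxable assessed value = min($521,422, $423,576) = $423,576 (cap binds)
Pellston Unified SD: $423,576 × 0.02418 = $10,242.06768
City of Sagehill: $423,576 × 0.0124 = $5,252.3424
Total = $15,494.41008

$15,494.41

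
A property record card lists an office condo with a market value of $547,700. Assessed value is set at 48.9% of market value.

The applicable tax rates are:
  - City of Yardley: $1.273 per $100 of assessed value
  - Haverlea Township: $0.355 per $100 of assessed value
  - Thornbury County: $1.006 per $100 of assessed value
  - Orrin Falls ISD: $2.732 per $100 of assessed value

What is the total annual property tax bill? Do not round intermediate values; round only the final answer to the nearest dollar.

$14,372

Assessed value = $547,700 × 0.489 = $267,825.3
City of Yardley: $267,825.3 × 0.01273 = $3,409.416069
Haverlea Township: $267,825.3 × 0.00355 = $950.779815
Thornbury County: $267,825.3 × 0.01006 = $2,694.322518
Orrin Falls ISD: $267,825.3 × 0.02732 = $7,316.987196
Total = $3,409.416069 + $950.779815 + $2,694.322518 + $7,316.987196 = $14,371.505598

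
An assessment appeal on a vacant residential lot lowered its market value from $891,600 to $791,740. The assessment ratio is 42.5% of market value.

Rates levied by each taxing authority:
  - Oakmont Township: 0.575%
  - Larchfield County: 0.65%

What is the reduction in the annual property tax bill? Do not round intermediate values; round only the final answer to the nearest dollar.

Old assessed value = $891,600 × 0.425 = $378,930
New assessed value = $791,740 × 0.425 = $336,489.5
Combined rate = 0.00575 + 0.0065 = 0.01225
Old tax = $378,930 × 0.01225 = $4,641.8925
New tax = $336,489.5 × 0.01225 = $4,121.996375
Reduction = $4,641.8925 − $4,121.996375 = $519.896125

$520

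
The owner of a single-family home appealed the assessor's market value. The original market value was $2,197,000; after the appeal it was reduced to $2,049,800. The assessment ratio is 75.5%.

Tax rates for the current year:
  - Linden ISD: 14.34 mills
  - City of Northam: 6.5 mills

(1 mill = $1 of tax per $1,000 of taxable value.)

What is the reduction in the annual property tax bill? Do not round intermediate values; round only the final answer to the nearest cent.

$2,316.07

Old assessed value = $2,197,000 × 0.755 = $1,658,735
New assessed value = $2,049,800 × 0.755 = $1,547,599
Combined rate = 0.01434 + 0.0065 = 0.02084
Old tax = $1,658,735 × 0.02084 = $34,568.0374
New tax = $1,547,599 × 0.02084 = $32,251.96316
Reduction = $34,568.0374 − $32,251.96316 = $2,316.07424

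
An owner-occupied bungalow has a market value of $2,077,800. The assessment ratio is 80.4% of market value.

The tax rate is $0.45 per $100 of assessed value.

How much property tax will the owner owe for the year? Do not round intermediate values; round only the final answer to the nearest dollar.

Assessed value = $2,077,800 × 0.804 = $1,670,551.2
Tax = $1,670,551.2 × 0.0045 = $7,517.4804

$7,517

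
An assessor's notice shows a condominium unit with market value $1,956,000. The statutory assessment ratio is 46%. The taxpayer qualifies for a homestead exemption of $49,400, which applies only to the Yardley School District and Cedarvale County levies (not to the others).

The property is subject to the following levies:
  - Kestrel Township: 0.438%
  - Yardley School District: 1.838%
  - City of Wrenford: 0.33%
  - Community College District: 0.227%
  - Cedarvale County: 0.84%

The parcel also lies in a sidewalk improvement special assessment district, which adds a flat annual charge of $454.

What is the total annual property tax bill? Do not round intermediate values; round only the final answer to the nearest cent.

$32,179.25

Assessed value = $1,956,000 × 0.46 = $899,760
Kestrel Township: $899,760 × 0.00438 = $3,940.9488
Yardley School District: ($899,760 − $49,400) × 0.01838 = $850,360 × 0.01838 = $15,629.6168
City of Wrenford: $899,760 × 0.0033 = $2,969.208
Community College District: $899,760 × 0.00227 = $2,042.4552
Cedarvale County: ($899,760 − $49,400) × 0.0084 = $850,360 × 0.0084 = $7,143.024
Levies subtotal = $31,725.2528
Total = $31,725.2528 + $454 = $32,179.2528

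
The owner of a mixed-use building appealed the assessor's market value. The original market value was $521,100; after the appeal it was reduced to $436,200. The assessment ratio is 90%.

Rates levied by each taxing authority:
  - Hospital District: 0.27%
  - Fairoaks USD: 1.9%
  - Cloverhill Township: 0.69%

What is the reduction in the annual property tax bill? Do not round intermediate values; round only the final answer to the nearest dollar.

Old assessed value = $521,100 × 0.9 = $468,990
New assessed value = $436,200 × 0.9 = $392,580
Combined rate = 0.0027 + 0.019 + 0.0069 = 0.0286
Old tax = $468,990 × 0.0286 = $13,413.114
New tax = $392,580 × 0.0286 = $11,227.788
Reduction = $13,413.114 − $11,227.788 = $2,185.326

$2,185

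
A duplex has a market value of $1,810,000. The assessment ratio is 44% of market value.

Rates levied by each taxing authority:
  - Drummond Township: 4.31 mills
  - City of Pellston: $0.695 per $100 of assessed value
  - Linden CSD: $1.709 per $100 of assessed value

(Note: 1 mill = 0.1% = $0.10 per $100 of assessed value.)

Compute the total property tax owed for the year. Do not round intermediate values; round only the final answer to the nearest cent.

Assessed value = $1,810,000 × 0.44 = $796,400
Drummond Township: $796,400 × 0.00431 = $3,432.484
City of Pellston: $796,400 × 0.00695 = $5,534.98
Linden CSD: $796,400 × 0.01709 = $13,610.476
Total = $22,577.94

$22,577.94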